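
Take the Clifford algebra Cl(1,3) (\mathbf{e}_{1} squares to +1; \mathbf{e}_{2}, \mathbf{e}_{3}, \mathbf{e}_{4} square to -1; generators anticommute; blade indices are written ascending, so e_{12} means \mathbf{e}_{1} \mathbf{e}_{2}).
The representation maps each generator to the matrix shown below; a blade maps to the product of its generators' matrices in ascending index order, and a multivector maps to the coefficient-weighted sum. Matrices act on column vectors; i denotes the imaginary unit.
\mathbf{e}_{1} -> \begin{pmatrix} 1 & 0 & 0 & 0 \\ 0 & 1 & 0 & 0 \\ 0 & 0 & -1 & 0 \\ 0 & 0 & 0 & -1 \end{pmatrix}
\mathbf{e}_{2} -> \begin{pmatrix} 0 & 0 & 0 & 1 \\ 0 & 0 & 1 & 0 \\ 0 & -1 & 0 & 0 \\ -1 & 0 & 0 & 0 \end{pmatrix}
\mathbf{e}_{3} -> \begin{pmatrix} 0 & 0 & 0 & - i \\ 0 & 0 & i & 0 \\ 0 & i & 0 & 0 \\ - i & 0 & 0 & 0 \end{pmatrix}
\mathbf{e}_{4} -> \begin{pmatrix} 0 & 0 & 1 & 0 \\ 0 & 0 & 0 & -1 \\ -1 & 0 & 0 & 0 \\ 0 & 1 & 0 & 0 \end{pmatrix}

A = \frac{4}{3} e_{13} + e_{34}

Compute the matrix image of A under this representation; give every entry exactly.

Bivector images (products of the table entries): rho(e_{13}) = rho(\mathbf{e}_{1})rho(\mathbf{e}_{3}) = \begin{pmatrix} 0 & 0 & 0 & - i \\ 0 & 0 & i & 0 \\ 0 & - i & 0 & 0 \\ i & 0 & 0 & 0 \end{pmatrix}; rho(e_{34}) = rho(\mathbf{e}_{3})rho(\mathbf{e}_{4}) = \begin{pmatrix} 0 & - i & 0 & 0 \\ - i & 0 & 0 & 0 \\ 0 & 0 & 0 & - i \\ 0 & 0 & - i & 0 \end{pmatrix}.
M = (\frac{4}{3})*rho(e_{13}) + (1)*rho(e_{34}), summed entrywise:
Answer: \begin{pmatrix} 0 & - i & 0 & - \frac{4 i}{3} \\ - i & 0 & \frac{4 i}{3} & 0 \\ 0 & - \frac{4 i}{3} & 0 & - i \\ \frac{4 i}{3} & 0 & - i & 0 \end{pmatrix}


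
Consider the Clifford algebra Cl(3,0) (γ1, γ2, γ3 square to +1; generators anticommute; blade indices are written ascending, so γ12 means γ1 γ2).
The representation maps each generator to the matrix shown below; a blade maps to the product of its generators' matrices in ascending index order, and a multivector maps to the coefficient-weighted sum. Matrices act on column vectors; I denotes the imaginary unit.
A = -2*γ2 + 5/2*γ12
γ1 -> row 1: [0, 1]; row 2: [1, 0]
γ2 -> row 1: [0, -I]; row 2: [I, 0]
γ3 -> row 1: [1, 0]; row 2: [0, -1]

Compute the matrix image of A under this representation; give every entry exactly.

Bivector images (products of the table entries): rho(γ12) = rho(γ1)rho(γ2) = row 1: [I, 0]; row 2: [0, -I].
M = (-2)*rho(γ2) + (5/2)*rho(γ12), summed entrywise:
Answer: row 1: [5*I/2, 2*I]; row 2: [-2*I, -5*I/2]


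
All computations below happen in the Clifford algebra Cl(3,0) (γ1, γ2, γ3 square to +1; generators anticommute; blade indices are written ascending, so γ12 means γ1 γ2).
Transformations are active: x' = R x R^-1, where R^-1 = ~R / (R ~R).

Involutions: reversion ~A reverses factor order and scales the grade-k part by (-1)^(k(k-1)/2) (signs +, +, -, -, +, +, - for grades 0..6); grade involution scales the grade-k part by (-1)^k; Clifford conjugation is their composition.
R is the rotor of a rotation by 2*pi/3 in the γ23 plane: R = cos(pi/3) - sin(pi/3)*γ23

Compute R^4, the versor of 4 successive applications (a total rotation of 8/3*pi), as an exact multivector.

Half-angle bookkeeping: 4 applications in γ23 add up to rotor phase 4*pi/3 = 4*pi/3, so R^4 = cos(4*pi/3) - sin(4*pi/3)*γ23.
cos(4*pi/3) = -1/2 and sin(4*pi/3) = -sqrt(3)/2, so R^4 = -1/2 + sqrt(3)/2*γ23. The net rotation is 2/3*pi (after discarding 1 full turn, each of which contributes a factor -1 to the rotor); the rotor keeps the half-angle phase exactly.
Answer: -1/2 + sqrt(3)/2*γ23


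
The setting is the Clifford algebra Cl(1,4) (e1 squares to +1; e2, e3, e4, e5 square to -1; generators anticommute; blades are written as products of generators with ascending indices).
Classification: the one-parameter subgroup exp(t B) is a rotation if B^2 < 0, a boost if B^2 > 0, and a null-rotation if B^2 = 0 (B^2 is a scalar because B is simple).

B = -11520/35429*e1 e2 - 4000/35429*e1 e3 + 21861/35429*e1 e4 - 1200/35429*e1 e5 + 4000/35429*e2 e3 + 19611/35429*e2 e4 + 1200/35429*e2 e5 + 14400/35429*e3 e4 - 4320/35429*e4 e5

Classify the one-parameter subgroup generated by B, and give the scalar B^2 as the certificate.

B^2 term by term: the squares give (-11520/35429)^2*(e1 e2)^2 + (-4000/35429)^2*(e1 e3)^2 + (21861/35429)^2*(e1 e4)^2 + (-1200/35429)^2*(e1 e5)^2 + (4000/35429)^2*(e2 e3)^2 + (19611/35429)^2*(e2 e4)^2 + (1200/35429)^2*(e2 e5)^2 + (14400/35429)^2*(e3 e4)^2 + (-4320/35429)^2*(e4 e5)^2 = 132710400/1255214041*(+1) + 16000000/1255214041*(+1) + 477903321/1255214041*(+1) + 1440000/1255214041*(+1) + 16000000/1255214041*(-1) + 384591321/1255214041*(-1) + 1440000/1255214041*(-1) + 207360000/1255214041*(-1) + 18662400/1255214041*(-1) = 0 (each basis 2-blade squares to minus the product of its generators' squares); cross terms between blades sharing an index anticommute and cancel; the commuting (index-disjoint) pairs give grade-4 terms 2*c*c'*(blade product), which cancel blade by blade — e1 e2 e3 e4: -331776000/1255214041 + 156888000/1255214041 + 174888000/1255214041 = 0; e1 e2 e3 e5: 9600000/1255214041 - 9600000/1255214041 = 0; e1 e2 e4 e5: 99532800/1255214041 - 52466400/1255214041 - 47066400/1255214041 = 0; e1 e3 e4 e5: 34560000/1255214041 - 34560000/1255214041 = 0; e2 e3 e4 e5: -34560000/1255214041 + 34560000/1255214041 = 0 — confirming B is simple. So B^2 = 0.
Answer: null-rotation, certificate B^2 = 0. The scalar 0 is the complete invariant here: its sign names the subgroup type.


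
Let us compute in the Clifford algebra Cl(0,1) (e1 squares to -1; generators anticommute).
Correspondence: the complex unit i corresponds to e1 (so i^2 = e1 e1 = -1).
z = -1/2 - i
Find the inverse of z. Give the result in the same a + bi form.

In blades: z = -1/2 - e1.
With qbar = -1/2 + e1 (scalar fixed, mapped units negated), z qbar = 5/4 (the sum of squared coefficients), so z^-1 = qbar / (5/4) = -2/5 + 4/5*e1; translating back:
Answer: -2/5 + 4/5*i


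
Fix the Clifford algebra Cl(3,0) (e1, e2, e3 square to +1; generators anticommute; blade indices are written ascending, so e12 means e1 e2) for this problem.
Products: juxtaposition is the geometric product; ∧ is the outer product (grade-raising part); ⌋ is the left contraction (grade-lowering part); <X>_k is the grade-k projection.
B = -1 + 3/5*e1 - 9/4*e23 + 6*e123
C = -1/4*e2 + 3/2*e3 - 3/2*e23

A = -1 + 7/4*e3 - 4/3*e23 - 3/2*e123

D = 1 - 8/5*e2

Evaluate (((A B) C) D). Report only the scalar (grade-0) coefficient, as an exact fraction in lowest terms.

step 1: 7 + 161/40*e1 + 63/16*e2 - 7/4*e3 + 21/2*e12 - 21/20*e13 + 161/60*e23 - 53/10*e123
step 2: 133/320 - 243/20*e1 - 7/20*e2 + 2527/480*e3 - 337/32*e12 - 883/80*e13 - 161/32*e23 + 189/20*e123
step 3: 1561/1600 + 47/10*e1 - 203/200*e2 - 1337/480*e3 + 7127/800*e12 + 1633/400*e13 + 8141/2400*e23 - 821/100*e123
Answer: 1561/1600


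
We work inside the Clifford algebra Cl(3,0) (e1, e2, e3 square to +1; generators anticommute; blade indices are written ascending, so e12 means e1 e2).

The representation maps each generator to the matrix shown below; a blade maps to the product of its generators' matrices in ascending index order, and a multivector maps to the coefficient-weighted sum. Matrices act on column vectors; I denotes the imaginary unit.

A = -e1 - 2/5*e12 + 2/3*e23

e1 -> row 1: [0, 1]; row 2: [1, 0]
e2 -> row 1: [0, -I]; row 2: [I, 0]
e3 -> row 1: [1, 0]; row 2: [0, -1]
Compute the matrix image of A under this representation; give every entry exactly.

Bivector images (products of the table entries): rho(e12) = rho(e1)rho(e2) = row 1: [I, 0]; row 2: [0, -I]; rho(e23) = rho(e2)rho(e3) = row 1: [0, I]; row 2: [I, 0].
M = (-1)*rho(e1) + (-2/5)*rho(e12) + (2/3)*rho(e23), summed entrywise:
Answer: row 1: [-2*I/5, -1 + 2*I/3]; row 2: [-1 + 2*I/3, 2*I/5]


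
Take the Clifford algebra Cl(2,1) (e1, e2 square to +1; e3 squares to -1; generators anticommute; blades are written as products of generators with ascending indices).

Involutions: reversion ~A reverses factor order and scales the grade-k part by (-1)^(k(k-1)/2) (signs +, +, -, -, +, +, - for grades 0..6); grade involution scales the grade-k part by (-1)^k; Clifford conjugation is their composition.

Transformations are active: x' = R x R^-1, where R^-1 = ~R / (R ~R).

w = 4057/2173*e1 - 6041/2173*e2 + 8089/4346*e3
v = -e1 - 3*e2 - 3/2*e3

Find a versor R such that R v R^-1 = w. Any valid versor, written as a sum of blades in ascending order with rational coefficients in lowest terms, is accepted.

Key observation: q(v) = q(w) = 31/4 (sandwiches preserve the norm), so R = v + w = 1884/2173*e1 - 12560/2173*e2 + 785/2173*e3 works whenever it is invertible — the component of v along it is kept and (v - w)/2 reverses, sending v to w.
Answer: 1884/2173*e1 - 12560/2173*e2 + 785/2173*e3


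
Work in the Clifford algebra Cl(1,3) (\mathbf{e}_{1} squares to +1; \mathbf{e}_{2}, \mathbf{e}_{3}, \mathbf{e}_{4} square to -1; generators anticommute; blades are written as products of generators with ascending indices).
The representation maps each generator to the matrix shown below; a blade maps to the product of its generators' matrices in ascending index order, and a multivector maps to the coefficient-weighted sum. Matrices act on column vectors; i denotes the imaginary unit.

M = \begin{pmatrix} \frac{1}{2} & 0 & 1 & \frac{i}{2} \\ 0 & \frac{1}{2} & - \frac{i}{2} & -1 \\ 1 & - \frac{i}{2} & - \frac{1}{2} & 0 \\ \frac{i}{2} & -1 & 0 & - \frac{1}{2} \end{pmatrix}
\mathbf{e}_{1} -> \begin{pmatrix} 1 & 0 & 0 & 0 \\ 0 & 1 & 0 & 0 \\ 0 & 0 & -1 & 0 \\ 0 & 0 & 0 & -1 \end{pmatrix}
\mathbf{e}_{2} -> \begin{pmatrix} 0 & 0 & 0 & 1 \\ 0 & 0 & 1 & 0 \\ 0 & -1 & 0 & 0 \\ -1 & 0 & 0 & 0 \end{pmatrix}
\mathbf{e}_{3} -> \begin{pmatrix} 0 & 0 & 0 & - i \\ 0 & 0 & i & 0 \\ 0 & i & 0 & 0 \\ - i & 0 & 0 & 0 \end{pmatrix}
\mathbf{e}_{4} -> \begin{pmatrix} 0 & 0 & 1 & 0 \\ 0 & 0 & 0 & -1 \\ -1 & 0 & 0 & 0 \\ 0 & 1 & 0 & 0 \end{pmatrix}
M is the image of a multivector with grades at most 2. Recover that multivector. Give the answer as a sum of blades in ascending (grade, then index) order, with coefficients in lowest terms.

Method: the blade images are trace-orthogonal — tr(rho(e_A) rho(e_B)^-1) = 4 if A = B and 0 otherwise — and rho(e_A)^-1 = (e_A)^2 * rho(e_A) with (e_A)^2 = +1 or -1, so the coefficient of e_A in the preimage is (e_A)^2 * tr(M rho(e_A))/4.
Nonzero projections over blades of grade <= 2: e_{1}: (e_{1})^2 = +1, tr(M rho(e_{1})) = 2, coefficient \frac{1}{2}; e_{3}: (e_{3})^2 = -1, tr(M rho(e_{3})) = 2, coefficient -\frac{1}{2}; e_{1} e_{4}: (e_{1} e_{4})^2 = +1, tr(M rho(e_{1} e_{4})) = 4, coefficient 1. Every other blade of grade <= 2 projects to 0.
Answer: \frac{1}{2} e_{1} - \frac{1}{2} e_{3} + e_{1} e_{4}


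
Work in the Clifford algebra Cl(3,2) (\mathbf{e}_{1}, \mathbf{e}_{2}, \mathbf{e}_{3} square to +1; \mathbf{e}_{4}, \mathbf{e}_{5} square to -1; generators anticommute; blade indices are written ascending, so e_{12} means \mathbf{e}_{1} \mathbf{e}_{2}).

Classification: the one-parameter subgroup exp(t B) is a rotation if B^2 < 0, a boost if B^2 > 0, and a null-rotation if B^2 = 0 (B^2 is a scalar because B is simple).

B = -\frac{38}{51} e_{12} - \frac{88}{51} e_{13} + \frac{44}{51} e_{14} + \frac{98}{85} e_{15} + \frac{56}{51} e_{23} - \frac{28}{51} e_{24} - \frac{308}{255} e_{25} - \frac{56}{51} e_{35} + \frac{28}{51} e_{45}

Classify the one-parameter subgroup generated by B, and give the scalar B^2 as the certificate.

B^2 term by term: the squares give (-\frac{38}{51})^2*(e_{12})^2 + (-\frac{88}{51})^2*(e_{13})^2 + (\frac{44}{51})^2*(e_{14})^2 + (\frac{98}{85})^2*(e_{15})^2 + (\frac{56}{51})^2*(e_{23})^2 + (-\frac{28}{51})^2*(e_{24})^2 + (-\frac{308}{255})^2*(e_{25})^2 + (-\frac{56}{51})^2*(e_{35})^2 + (\frac{28}{51})^2*(e_{45})^2 = \frac{1444}{2601}*(-1) + \frac{7744}{2601}*(-1) + \frac{1936}{2601}*(+1) + \frac{9604}{7225}*(+1) + \frac{3136}{2601}*(-1) + \frac{784}{2601}*(+1) + \frac{94864}{65025}*(+1) + \frac{3136}{2601}*(+1) + \frac{784}{2601}*(-1) = 0 (each basis 2-blade squares to minus the product of its generators' squares); cross terms between blades sharing an index anticommute and cancel; the commuting (index-disjoint) pairs give grade-4 terms 2*c*c'*(blade product), which cancel blade by blade — e_{1234}: -\frac{4928}{2601} + \frac{4928}{2601} = 0; e_{1235}: \frac{4256}{2601} - \frac{54208}{13005} + \frac{10976}{4335} = 0; e_{1245}: -\frac{2128}{2601} + \frac{27104}{13005} - \frac{5488}{4335} = 0; e_{1345}: -\frac{4928}{2601} + \frac{4928}{2601} = 0; e_{2345}: \frac{3136}{2601} - \frac{3136}{2601} = 0 — confirming B is simple. So B^2 = 0.
Answer: null-rotation, certificate B^2 = 0. Certificate logic: 0 is a conjugation-invariant scalar, so its sign fixes rotation versus boost versus null-rotation outright.


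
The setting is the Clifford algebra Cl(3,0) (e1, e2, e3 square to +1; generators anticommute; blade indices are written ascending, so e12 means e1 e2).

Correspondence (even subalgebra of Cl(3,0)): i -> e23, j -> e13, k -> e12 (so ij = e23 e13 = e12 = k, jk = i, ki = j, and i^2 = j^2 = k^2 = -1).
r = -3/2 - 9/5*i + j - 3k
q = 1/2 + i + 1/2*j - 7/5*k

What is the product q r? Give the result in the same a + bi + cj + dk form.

In blades: q = 1/2 - 7/5*e12 + 1/2*e13 + e23, r = -3/2 - 3*e12 + e13 - 9/5*e23.
Distribute q over r term by term (generator squares from the signature, products reordered to ascending indices): (1/2)*r = -3/4 - 3/2*e12 + 1/2*e13 - 9/10*e23; (-7/5*e12)*r = -21/5 + 21/10*e12 + 63/25*e13 + 7/5*e23; (1/2*e13)*r = -1/2 + 9/10*e12 - 3/4*e13 - 3/2*e23; (e23)*r = 9/5 + e12 + 3*e13 - 3/2*e23.
Sum: -73/20 + 5/2*e12 + 527/100*e13 - 5/2*e23; translating back through the correspondence:
Answer: -73/20 - 5/2*i + 527/100*j + 5/2*k


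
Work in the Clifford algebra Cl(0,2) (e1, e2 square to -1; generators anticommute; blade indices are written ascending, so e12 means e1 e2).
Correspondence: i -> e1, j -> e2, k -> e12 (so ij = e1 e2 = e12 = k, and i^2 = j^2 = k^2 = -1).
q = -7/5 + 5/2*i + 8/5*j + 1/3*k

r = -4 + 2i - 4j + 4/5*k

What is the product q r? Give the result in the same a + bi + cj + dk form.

In blades: q = -7/5 + 5/2*e1 + 8/5*e2 + 1/3*e12, r = -4 + 2*e1 - 4*e2 + 4/5*e12.
Distribute q over r term by term (generator squares from the signature, products reordered to ascending indices): (-7/5)*r = 28/5 - 14/5*e1 + 28/5*e2 - 28/25*e12; (5/2*e1)*r = -5 - 10*e1 - 2*e2 - 10*e12; (8/5*e2)*r = 32/5 + 32/25*e1 - 32/5*e2 - 16/5*e12; (1/3*e12)*r = -4/15 + 4/3*e1 + 2/3*e2 - 4/3*e12.
Sum: 101/15 - 764/75*e1 - 32/15*e2 - 1174/75*e12; translating back through the correspondence:
Answer: 101/15 - 764/75*i - 32/15*j - 1174/75*k


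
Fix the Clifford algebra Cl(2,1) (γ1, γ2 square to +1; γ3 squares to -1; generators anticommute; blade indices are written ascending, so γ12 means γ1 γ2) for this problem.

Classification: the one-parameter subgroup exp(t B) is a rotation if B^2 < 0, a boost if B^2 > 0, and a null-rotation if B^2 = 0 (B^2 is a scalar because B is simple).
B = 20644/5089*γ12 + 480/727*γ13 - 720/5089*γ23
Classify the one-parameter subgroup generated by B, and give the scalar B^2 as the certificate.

B^2 term by term: the squares give (20644/5089)^2*(γ12)^2 + (480/727)^2*(γ13)^2 + (-720/5089)^2*(γ23)^2 = 426174736/25897921*(-1) + 230400/528529*(+1) + 518400/25897921*(+1) = -16 (each basis 2-blade squares to minus the product of its generators' squares); cross terms between blades sharing an index anticommute and cancel. So B^2 = -16.
Answer: rotation, certificate B^2 = -16. No conjugation can change B^2 = -16; the sign gives the class.


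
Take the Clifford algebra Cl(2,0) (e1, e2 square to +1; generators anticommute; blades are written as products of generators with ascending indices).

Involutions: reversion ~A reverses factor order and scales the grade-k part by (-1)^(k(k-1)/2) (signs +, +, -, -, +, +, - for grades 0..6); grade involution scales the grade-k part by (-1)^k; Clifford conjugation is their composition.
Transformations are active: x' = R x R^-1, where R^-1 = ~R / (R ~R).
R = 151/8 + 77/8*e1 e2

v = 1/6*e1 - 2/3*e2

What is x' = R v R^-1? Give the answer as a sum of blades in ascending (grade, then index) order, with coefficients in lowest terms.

~R = 151/8 - 77/8*e1 e2, and R ~R = 14365/32, so R^-1 = ~R / (14365/32).
R v = -157/48*e1 - 227/16*e2
Answer: -19036/43095*e1 - 45371/86190*e2


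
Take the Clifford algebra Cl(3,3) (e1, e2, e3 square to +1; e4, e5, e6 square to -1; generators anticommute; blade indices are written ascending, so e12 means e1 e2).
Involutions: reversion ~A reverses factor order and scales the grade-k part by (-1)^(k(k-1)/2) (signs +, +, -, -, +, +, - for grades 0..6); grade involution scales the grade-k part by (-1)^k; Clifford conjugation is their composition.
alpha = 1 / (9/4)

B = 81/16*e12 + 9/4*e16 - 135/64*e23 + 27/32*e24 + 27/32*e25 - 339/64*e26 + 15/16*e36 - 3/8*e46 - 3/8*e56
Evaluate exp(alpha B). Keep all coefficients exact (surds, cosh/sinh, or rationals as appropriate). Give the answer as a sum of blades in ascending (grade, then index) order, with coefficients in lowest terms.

B^2 term by term: the squares give (81/16)^2*(e12)^2 + (9/4)^2*(e16)^2 + (-135/64)^2*(e23)^2 + (27/32)^2*(e24)^2 + (27/32)^2*(e25)^2 + (-339/64)^2*(e26)^2 + (15/16)^2*(e36)^2 + (-3/8)^2*(e46)^2 + (-3/8)^2*(e56)^2 = 6561/256*(-1) + 81/16*(+1) + 18225/4096*(-1) + 729/1024*(+1) + 729/1024*(+1) + 114921/4096*(+1) + 225/256*(+1) + 9/64*(-1) + 9/64*(-1) = 81/16 (each basis 2-blade squares to minus the product of its generators' squares); cross terms between blades sharing an index anticommute and cancel; the commuting (index-disjoint) pairs give grade-4 terms 2*c*c'*(blade product), which cancel blade by blade — e1236: 1215/128 - 1215/128 = 0; e1246: -243/64 + 243/64 = 0; e1256: -243/64 + 243/64 = 0; e2346: 405/256 - 405/256 = 0; e2356: 405/256 - 405/256 = 0; e2456: -81/128 + 81/128 = 0 — confirming B is simple. So B^2 = 81/16.
B^2 = 81/16 — the positive square puts this in the hyperbolic regime; l = 9/4, alpha*l = 1, so exp(alpha B) = cosh(1) + (sinh(1)/(9/4))*B = cosh(1) + (4*sinh(1)/9)*B.
Answer: cosh(1) + 9*sinh(1)/4*e12 + sinh(1)*e16 - 15*sinh(1)/16*e23 + 3*sinh(1)/8*e24 + 3*sinh(1)/8*e25 - 113*sinh(1)/48*e26 + 5*sinh(1)/12*e36 - sinh(1)/6*e46 - sinh(1)/6*e56


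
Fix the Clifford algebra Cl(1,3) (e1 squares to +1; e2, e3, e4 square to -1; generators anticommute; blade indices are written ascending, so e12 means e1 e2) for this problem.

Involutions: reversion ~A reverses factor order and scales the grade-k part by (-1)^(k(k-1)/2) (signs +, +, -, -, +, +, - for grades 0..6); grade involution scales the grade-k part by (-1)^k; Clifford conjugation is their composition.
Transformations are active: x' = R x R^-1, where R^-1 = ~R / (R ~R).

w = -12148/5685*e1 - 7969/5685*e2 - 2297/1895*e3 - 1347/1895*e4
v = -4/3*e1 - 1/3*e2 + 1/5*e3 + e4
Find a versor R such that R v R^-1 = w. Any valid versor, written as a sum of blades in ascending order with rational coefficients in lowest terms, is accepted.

R = v + w = -6576/1895*e1 - 3288/1895*e2 - 1918/1895*e3 + 548/1895*e4 works: the equal norms (47/75) guarantee its sandwich swaps v into w.
Answer: -6576/1895*e1 - 3288/1895*e2 - 1918/1895*e3 + 548/1895*e4


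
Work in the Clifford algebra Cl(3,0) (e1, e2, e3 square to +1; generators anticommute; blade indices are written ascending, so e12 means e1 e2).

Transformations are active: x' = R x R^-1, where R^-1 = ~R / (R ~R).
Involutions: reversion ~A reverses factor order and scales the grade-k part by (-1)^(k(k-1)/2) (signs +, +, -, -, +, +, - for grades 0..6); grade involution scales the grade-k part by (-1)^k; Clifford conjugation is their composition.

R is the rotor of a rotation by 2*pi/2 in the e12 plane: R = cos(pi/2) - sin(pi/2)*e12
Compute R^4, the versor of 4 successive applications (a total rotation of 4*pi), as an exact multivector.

Because a rotor carries half the rotation angle, composing 4 copies of this e12-plane rotor multiplies the phase: 4*(pi/2) = 2*pi, hence R^4 = cos(2*pi) - sin(2*pi)*e12.
cos(2*pi) = 1 and sin(2*pi) = 0, so R^4 = 1. The total rotation 4*pi is 2 full turns, so every vector returns to itself, yet the rotor is +1, back on the identity sheet (an even number of 2*pi turns).
Answer: 1


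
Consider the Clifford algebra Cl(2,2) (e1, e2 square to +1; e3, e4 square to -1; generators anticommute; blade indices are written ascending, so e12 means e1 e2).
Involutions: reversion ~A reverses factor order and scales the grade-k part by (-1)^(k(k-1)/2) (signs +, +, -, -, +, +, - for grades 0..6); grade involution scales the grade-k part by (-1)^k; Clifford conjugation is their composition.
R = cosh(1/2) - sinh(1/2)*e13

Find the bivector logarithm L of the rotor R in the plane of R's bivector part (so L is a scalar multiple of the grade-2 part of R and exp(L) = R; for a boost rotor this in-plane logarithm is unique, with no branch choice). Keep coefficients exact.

The scalar part of R is cosh(1/2), giving the rapidity magnitude (cosh is even); the bivector part supplies orientation, its quotient by sinh of the rapidity is the plane, and L = rapidity * plane — unique in that plane, since flipping both signs leaves L unchanged.
Concretely: cosh(rapidity) = cosh(1/2) gives rapidity = ±1/2, and since rapidity/sinh(rapidity) is even the sign is immaterial: L = (rapidity/sinh(rapidity)) * <R>_2 = (1/(2*sinh(1/2))) * <R>_2.
Answer: -1/2*e13


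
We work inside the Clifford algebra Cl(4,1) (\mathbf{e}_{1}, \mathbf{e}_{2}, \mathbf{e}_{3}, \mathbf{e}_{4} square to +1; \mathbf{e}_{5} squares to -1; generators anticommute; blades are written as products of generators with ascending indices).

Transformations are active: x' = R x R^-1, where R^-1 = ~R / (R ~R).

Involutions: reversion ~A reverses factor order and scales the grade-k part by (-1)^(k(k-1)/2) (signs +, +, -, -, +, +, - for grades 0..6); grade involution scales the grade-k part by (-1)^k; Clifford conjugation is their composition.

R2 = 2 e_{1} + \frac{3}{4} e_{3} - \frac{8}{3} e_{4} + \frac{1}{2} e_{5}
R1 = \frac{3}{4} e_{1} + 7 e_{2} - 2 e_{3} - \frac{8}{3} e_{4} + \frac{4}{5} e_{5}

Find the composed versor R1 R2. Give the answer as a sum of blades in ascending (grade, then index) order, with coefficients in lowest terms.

Distribute over the terms of R2 (each basis-blade product reordered to ascending indices, repeated generators contracted through their squares):
R1 (2 e_{1}) = \frac{3}{2} - 14 e_{1} e_{2} + 4 e_{1} e_{3} + \frac{16}{3} e_{1} e_{4} - \frac{8}{5} e_{1} e_{5}
R1 (\frac{3}{4} e_{3}) = -\frac{3}{2} + \frac{9}{16} e_{1} e_{3} + \frac{21}{4} e_{2} e_{3} + 2 e_{3} e_{4} - \frac{3}{5} e_{3} e_{5}
R1 (-\frac{8}{3} e_{4}) = \frac{64}{9} - 2 e_{1} e_{4} - \frac{56}{3} e_{2} e_{4} + \frac{16}{3} e_{3} e_{4} + \frac{32}{15} e_{4} e_{5}
R1 (\frac{1}{2} e_{5}) = -\frac{2}{5} + \frac{3}{8} e_{1} e_{5} + \frac{7}{2} e_{2} e_{5} - e_{3} e_{5} - \frac{4}{3} e_{4} e_{5}
Summing the partial products and collecting blades:
Answer: \frac{302}{45} - 14 e_{1} e_{2} + \frac{73}{16} e_{1} e_{3} + \frac{10}{3} e_{1} e_{4} - \frac{49}{40} e_{1} e_{5} + \frac{21}{4} e_{2} e_{3} - \frac{56}{3} e_{2} e_{4} + \frac{7}{2} e_{2} e_{5} + \frac{22}{3} e_{3} e_{4} - \frac{8}{5} e_{3} e_{5} + \frac{4}{5} e_{4} e_{5}


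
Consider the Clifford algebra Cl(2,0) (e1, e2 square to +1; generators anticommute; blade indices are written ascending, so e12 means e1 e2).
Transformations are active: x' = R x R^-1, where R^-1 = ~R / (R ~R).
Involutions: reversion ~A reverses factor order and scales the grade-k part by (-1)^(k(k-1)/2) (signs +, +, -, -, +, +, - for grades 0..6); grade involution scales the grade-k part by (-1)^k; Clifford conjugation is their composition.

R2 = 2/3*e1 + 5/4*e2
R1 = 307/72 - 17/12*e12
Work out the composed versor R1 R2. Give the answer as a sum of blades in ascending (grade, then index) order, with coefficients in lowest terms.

Distribute over the terms of R1 (each basis-blade product reordered to ascending indices, repeated generators contracted through their squares):
(307/72) R2 = 307/108*e1 + 1535/288*e2
(-17/12*e12) R2 = -85/48*e1 + 17/18*e2
Summing the partial products and collecting blades:
Answer: 463/432*e1 + 1807/288*e2


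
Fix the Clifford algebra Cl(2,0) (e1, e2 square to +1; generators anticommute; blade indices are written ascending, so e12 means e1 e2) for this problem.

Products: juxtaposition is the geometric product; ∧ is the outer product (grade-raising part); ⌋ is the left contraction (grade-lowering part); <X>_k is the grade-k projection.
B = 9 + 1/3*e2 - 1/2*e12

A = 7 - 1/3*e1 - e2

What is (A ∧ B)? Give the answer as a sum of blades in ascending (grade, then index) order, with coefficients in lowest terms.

step 1: 63 - 3*e1 - 20/3*e2 - 65/18*e12
Answer: 63 - 3*e1 - 20/3*e2 - 65/18*e12


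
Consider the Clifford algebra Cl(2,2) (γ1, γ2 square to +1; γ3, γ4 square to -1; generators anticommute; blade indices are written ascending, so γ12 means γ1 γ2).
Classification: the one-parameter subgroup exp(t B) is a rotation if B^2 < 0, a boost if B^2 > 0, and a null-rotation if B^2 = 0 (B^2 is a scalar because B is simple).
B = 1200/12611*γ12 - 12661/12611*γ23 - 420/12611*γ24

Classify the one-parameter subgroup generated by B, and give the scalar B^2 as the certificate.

B^2 term by term: the squares give (1200/12611)^2*(γ12)^2 + (-12661/12611)^2*(γ23)^2 + (-420/12611)^2*(γ24)^2 = 1440000/159037321*(-1) + 160300921/159037321*(+1) + 176400/159037321*(+1) = 1 (each basis 2-blade squares to minus the product of its generators' squares); cross terms between blades sharing an index anticommute and cancel. So B^2 = 1.
Answer: boost, certificate B^2 = 1. Check the certificate: B^2 = 1, and that sign is decisive whatever form B takes.


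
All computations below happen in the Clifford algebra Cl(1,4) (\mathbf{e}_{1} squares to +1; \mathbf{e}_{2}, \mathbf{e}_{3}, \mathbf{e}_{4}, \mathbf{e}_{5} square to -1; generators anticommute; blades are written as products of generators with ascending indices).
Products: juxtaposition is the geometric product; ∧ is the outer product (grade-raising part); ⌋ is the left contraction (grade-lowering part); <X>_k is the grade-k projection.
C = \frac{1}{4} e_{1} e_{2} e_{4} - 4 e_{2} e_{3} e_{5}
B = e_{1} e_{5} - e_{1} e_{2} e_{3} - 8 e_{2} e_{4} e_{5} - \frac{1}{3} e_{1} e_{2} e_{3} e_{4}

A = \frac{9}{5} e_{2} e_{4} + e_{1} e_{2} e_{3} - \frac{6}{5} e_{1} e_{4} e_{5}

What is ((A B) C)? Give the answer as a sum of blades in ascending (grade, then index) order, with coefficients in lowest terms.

step 1: 1 + \frac{23}{15} e_{4} + \frac{72}{5} e_{5} - \frac{48}{5} e_{1} e_{2} - \frac{3}{5} e_{1} e_{3} + \frac{9}{5} e_{1} e_{3} e_{4} + \frac{7}{5} e_{2} e_{3} e_{5} + \frac{9}{5} e_{1} e_{2} e_{4} e_{5} - 8 e_{1} e_{3} e_{4} e_{5} + \frac{6}{5} e_{2} e_{3} e_{4} e_{5}
step 2: -\frac{28}{5} - \frac{36}{5} e_{4} + \frac{9}{20} e_{5} - \frac{23}{60} e_{1} e_{2} + \frac{1143}{20} e_{2} e_{3} - \frac{127}{4} e_{1} e_{2} e_{4} + \frac{12}{5} e_{1} e_{2} e_{5} - \frac{36}{5} e_{1} e_{3} e_{4} - \frac{381}{10} e_{1} e_{3} e_{5} - \frac{3}{20} e_{2} e_{3} e_{4} - 6 e_{2} e_{3} e_{5} - \frac{54}{5} e_{1} e_{2} e_{4} e_{5} - \frac{7}{20} e_{1} e_{3} e_{4} e_{5} - \frac{92}{15} e_{2} e_{3} e_{4} e_{5}
Answer: -\frac{28}{5} - \frac{36}{5} e_{4} + \frac{9}{20} e_{5} - \frac{23}{60} e_{1} e_{2} + \frac{1143}{20} e_{2} e_{3} - \frac{127}{4} e_{1} e_{2} e_{4} + \frac{12}{5} e_{1} e_{2} e_{5} - \frac{36}{5} e_{1} e_{3} e_{4} - \frac{381}{10} e_{1} e_{3} e_{5} - \frac{3}{20} e_{2} e_{3} e_{4} - 6 e_{2} e_{3} e_{5} - \frac{54}{5} e_{1} e_{2} e_{4} e_{5} - \frac{7}{20} e_{1} e_{3} e_{4} e_{5} - \frac{92}{15} e_{2} e_{3} e_{4} e_{5}


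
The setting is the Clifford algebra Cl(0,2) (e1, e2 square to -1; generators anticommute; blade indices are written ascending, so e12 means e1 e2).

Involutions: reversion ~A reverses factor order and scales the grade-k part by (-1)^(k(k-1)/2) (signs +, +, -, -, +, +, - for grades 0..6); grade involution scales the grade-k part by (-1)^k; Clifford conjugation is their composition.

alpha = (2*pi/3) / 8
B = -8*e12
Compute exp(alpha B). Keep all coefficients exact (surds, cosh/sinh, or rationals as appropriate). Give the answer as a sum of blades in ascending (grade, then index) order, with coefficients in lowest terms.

B^2 = (-8)^2*(e12)^2 = 64*(-1) = -64 (a basis 2-blade squares to minus the product of its generators' squares).
B^2 = -64 — B^2 < 0, so the exponential closes trigonometrically: l = 8, alpha*l = 2*pi/3, so exp(alpha B) = cos(2*pi/3) + (sin(2*pi/3)/8)*B = -1/2 + (sqrt(3)/16)*B.
Answer: -1/2 - sqrt(3)/2*e12


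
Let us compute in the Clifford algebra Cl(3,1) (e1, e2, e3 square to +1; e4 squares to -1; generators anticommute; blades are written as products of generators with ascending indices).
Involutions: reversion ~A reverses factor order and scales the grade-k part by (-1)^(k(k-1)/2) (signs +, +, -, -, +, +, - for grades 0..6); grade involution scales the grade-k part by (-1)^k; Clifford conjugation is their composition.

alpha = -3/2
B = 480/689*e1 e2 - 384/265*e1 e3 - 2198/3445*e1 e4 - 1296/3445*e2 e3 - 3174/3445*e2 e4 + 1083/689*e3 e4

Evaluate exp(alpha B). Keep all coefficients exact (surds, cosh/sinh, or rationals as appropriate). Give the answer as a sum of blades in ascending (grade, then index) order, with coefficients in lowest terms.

B^2 term by term: the squares give (480/689)^2*(e1 e2)^2 + (-384/265)^2*(e1 e3)^2 + (-2198/3445)^2*(e1 e4)^2 + (-1296/3445)^2*(e2 e3)^2 + (-3174/3445)^2*(e2 e4)^2 + (1083/689)^2*(e3 e4)^2 = 230400/474721*(-1) + 147456/70225*(-1) + 4831204/11868025*(+1) + 1679616/11868025*(-1) + 10074276/11868025*(+1) + 1172889/474721*(+1) = 1 (each basis 2-blade squares to minus the product of its generators' squares); cross terms between blades sharing an index anticommute and cancel; the commuting (index-disjoint) pairs give grade-4 terms 2*c*c'*(blade product), which cancel blade by blade — e1 e2 e3 e4: 1039680/474721 - 2437632/912925 + 5697216/11868025 = 0 — confirming B is simple. So B^2 = 1.
B^2 = 1 — the series telescopes hyperbolically here: l = 1, alpha*l = -3/2, so exp(alpha B) = cosh(-3/2) + (sinh(-3/2)/1)*B = cosh(3/2) + (-sinh(3/2))*B.
Answer: cosh(3/2) - 480*sinh(3/2)/689*e1 e2 + 384*sinh(3/2)/265*e1 e3 + 2198*sinh(3/2)/3445*e1 e4 + 1296*sinh(3/2)/3445*e2 e3 + 3174*sinh(3/2)/3445*e2 e4 - 1083*sinh(3/2)/689*e3 e4


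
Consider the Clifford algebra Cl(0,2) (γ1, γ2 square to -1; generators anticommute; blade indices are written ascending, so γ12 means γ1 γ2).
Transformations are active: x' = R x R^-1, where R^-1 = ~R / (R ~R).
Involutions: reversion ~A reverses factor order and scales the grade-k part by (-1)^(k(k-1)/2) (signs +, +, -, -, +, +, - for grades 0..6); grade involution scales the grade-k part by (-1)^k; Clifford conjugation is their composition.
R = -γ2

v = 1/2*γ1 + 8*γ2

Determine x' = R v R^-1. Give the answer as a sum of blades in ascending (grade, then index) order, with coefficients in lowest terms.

~R = -γ2, and R ~R = -1, so R^-1 = ~R / (-1).
R v = 8 + 1/2*γ12
Answer: -1/2*γ1 + 8*γ2


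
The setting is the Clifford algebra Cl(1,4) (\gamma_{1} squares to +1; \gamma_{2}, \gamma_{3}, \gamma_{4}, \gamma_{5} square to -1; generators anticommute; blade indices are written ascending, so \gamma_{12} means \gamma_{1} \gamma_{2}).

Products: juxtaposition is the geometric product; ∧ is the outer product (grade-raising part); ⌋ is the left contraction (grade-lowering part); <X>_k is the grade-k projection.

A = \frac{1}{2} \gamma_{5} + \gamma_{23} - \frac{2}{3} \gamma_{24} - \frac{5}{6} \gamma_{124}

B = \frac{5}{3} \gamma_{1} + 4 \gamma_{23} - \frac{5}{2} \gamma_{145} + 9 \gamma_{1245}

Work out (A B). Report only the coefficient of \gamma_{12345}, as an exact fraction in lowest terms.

step 1: -4 + \frac{15}{2} \gamma_{5} + \frac{5}{4} \gamma_{14} + \frac{31}{6} \gamma_{15} - \frac{25}{18} \gamma_{24} - \frac{25}{12} \gamma_{25} + \frac{8}{3} \gamma_{34} + \frac{5}{3} \gamma_{123} + \frac{61}{18} \gamma_{124} - \frac{5}{3} \gamma_{125} + \frac{10}{3} \gamma_{134} + 2 \gamma_{235} + 9 \gamma_{1345} - \frac{5}{2} \gamma_{12345}
Answer: -\frac{5}{2}


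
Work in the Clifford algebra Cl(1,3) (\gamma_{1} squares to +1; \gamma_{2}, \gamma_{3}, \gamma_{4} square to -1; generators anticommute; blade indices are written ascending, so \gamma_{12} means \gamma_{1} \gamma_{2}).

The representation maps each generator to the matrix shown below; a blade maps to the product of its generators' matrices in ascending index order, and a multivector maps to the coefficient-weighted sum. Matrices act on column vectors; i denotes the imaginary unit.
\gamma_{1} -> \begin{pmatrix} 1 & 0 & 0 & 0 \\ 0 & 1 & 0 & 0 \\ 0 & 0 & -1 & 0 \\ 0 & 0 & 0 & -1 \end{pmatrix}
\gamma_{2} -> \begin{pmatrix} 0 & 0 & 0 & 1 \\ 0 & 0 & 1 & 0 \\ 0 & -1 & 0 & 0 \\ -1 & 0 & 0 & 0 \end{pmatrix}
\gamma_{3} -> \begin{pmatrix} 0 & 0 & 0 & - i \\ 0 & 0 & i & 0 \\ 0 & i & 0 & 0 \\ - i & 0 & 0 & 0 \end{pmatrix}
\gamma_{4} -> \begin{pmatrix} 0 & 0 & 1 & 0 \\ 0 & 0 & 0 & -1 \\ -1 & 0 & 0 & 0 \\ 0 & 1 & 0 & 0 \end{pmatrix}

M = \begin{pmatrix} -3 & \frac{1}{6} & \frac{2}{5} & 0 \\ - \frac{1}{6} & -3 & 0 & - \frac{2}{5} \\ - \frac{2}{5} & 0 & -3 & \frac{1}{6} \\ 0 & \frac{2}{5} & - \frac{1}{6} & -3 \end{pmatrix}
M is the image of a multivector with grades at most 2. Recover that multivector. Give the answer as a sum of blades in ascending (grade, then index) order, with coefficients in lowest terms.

Method: the blade images are trace-orthogonal — tr(rho(e_A) rho(e_B)^-1) = 4 if A = B and 0 otherwise — and rho(e_A)^-1 = (e_A)^2 * rho(e_A) with (e_A)^2 = +1 or -1, so the coefficient of e_A in the preimage is (e_A)^2 * tr(M rho(e_A))/4.
Nonzero projections over blades of grade <= 2: 1: (1)^2 = +1, tr(M 1) = -12, coefficient -3; \gamma_{4}: (\gamma_{4})^2 = -1, tr(M rho(\gamma_{4})) = - \frac{8}{5}, coefficient \frac{2}{5}; \gamma_{24}: (\gamma_{24})^2 = -1, tr(M rho(\gamma_{24})) = - \frac{2}{3}, coefficient \frac{1}{6}. Every other blade of grade <= 2 projects to 0.
Answer: -3 + \frac{2}{5} \gamma_{4} + \frac{1}{6} \gamma_{24}


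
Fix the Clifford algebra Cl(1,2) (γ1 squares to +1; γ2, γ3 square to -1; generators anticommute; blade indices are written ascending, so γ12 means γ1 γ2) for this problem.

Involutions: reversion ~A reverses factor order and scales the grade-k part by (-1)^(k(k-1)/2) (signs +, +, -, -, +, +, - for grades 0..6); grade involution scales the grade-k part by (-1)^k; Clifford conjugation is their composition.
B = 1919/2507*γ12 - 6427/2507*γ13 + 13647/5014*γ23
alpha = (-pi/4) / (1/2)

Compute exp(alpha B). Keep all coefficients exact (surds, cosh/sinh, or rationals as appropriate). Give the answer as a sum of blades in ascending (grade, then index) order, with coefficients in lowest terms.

B^2 term by term: the squares give (1919/2507)^2*(γ12)^2 + (-6427/2507)^2*(γ13)^2 + (13647/5014)^2*(γ23)^2 = 3682561/6285049*(+1) + 41306329/6285049*(+1) + 186240609/25140196*(-1) = -1/4 (each basis 2-blade squares to minus the product of its generators' squares); cross terms between blades sharing an index anticommute and cancel. So B^2 = -1/4.
B^2 = -1/4 — B^2 < 0, so the exponential closes trigonometrically: l = 1/2, alpha*l = -pi/4, so exp(alpha B) = cos(-pi/4) + (sin(-pi/4)/(1/2))*B = sqrt(2)/2 + (-sqrt(2))*B.
Answer: sqrt(2)/2 - 1919*sqrt(2)/2507*γ12 + 6427*sqrt(2)/2507*γ13 - 13647*sqrt(2)/5014*γ23


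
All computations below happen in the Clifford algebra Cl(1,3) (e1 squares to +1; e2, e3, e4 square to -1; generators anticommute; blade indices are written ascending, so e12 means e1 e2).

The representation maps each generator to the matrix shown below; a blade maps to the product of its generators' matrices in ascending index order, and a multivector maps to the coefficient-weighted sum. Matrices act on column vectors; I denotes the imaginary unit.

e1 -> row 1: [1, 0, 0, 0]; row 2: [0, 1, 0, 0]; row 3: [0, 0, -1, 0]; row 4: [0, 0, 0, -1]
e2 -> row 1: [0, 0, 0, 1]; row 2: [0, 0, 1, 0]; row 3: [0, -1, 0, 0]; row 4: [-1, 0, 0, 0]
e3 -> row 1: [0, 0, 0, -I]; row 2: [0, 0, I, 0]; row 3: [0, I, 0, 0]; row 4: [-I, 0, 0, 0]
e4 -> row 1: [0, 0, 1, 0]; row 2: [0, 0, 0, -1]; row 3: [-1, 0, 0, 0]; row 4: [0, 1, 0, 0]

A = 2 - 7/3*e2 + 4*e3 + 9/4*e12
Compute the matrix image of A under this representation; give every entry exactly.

Bivector images (products of the table entries): rho(e12) = rho(e1)rho(e2) = row 1: [0, 0, 0, 1]; row 2: [0, 0, 1, 0]; row 3: [0, 1, 0, 0]; row 4: [1, 0, 0, 0].
M = (2)*1 + (-7/3)*rho(e2) + (4)*rho(e3) + (9/4)*rho(e12), summed entrywise (1 is the identity matrix):
Answer: row 1: [2, 0, 0, -1/12 - 4*I]; row 2: [0, 2, -1/12 + 4*I, 0]; row 3: [0, 55/12 + 4*I, 2, 0]; row 4: [55/12 - 4*I, 0, 0, 2]


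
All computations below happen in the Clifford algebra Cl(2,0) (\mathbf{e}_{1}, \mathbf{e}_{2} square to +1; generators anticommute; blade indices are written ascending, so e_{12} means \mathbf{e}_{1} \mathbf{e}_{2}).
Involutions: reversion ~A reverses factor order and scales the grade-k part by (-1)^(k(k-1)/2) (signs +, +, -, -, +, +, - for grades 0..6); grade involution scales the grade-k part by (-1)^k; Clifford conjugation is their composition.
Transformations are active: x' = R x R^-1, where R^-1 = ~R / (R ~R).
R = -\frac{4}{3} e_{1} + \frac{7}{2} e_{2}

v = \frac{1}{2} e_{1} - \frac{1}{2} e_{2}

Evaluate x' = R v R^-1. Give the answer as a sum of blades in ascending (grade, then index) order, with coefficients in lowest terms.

~R = -\frac{4}{3} e_{1} + \frac{7}{2} e_{2}, and R ~R = \frac{505}{36}, so R^-1 = ~R / (\frac{505}{36}).
R v = -\frac{29}{12} - \frac{13}{12} e_{12}
Answer: -\frac{41}{1010} e_{1} - \frac{713}{1010} e_{2}


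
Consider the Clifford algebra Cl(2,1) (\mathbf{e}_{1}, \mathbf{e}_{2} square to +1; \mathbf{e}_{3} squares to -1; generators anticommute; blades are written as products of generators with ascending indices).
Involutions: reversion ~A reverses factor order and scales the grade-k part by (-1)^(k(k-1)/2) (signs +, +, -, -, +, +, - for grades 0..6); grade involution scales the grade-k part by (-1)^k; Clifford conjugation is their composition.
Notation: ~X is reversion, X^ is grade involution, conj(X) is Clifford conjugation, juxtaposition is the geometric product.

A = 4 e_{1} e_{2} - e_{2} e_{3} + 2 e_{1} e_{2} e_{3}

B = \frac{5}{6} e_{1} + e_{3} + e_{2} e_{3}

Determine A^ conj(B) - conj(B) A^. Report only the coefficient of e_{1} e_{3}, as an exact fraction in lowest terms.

first term: 1 + 2 e_{1} + \frac{7}{3} e_{2} - 2 e_{1} e_{2} - 4 e_{1} e_{3} + \frac{5}{3} e_{2} e_{3} - \frac{19}{6} e_{1} e_{2} e_{3}
second term: 1 + 2 e_{1} - \frac{7}{3} e_{2} - 2 e_{1} e_{2} + 4 e_{1} e_{3} + \frac{5}{3} e_{2} e_{3} - \frac{19}{6} e_{1} e_{2} e_{3}
Answer: -8


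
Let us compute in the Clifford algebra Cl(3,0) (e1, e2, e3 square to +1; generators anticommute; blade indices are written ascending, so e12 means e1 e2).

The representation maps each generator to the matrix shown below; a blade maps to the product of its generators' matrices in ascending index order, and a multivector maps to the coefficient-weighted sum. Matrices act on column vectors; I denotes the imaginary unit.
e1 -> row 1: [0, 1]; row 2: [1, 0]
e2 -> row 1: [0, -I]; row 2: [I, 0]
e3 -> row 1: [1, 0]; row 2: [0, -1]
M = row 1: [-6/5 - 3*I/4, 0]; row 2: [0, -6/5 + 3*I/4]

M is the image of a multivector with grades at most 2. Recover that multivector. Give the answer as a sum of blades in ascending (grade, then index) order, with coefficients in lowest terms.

Method: 1, rho(e1), rho(e2), rho(e3) form a trace-orthogonal basis of the 2x2 complex matrices (tr(X Y) = 2 if X = Y, else 0), so M = m0*1 + m1*rho(e1) + m2*rho(e2) + m3*rho(e3) with m0 = tr(M)/2 = -6/5, m1 = tr(M rho(e1))/2 = 0, m2 = tr(M rho(e2))/2 = 0, m3 = tr(M rho(e3))/2 = -3*I/4.
Multiplying table entries, the bivector images are rho(e12) = I*rho(e3), rho(e13) = -I*rho(e2), rho(e23) = I*rho(e1); with real blade coefficients the real parts of m0..m3 are the coefficients of 1, e1, e2, e3 and the imaginary parts give the bivectors (e23: Im m1, e13: -Im m2, e12: Im m3).
Answer: -6/5 - 3/4*e12


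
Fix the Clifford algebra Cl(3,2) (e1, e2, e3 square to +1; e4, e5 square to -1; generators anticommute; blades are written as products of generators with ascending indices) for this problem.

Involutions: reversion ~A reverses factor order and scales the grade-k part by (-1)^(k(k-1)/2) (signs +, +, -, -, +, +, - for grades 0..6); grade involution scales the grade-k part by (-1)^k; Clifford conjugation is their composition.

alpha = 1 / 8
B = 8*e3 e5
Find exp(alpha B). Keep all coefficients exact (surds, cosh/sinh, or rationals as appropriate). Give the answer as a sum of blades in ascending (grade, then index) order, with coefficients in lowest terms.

B^2 = (8)^2*(e3 e5)^2 = 64*(+1) = 64 (a basis 2-blade squares to minus the product of its generators' squares).
B^2 = 64 — B^2 > 0, so the exponential closes hyperbolically: l = 8, alpha*l = 1, so exp(alpha B) = cosh(1) + (sinh(1)/8)*B = cosh(1) + (sinh(1)/8)*B.
Answer: cosh(1) + sinh(1)*e3 e5
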